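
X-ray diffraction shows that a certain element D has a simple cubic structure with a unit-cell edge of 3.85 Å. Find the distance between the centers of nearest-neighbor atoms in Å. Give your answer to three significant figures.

In a simple cubic structure, atoms touch along the cell edge, so a = 2r; the nearest-neighbor distance equals 2r = 1.000·a.
d = 1.000 × 3.85 = 3.85 Å.

3.85 Å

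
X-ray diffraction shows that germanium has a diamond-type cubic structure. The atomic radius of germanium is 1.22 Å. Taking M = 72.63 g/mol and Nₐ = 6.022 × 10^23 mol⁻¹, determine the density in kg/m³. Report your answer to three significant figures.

5390 kg/m³

In a diamond cubic lattice, nearest neighbors lie along the body diagonal with √3·a = 8r, giving a = 5.635 Å = 5.635 × 10^-8 cm.
With Z = 8, ρ = Z·M/(N_A·a³) = 8 × 72.63 / (6.022 × 10²³ × 1.789 × 10^-22) = 5.393 g/cm³ = 5390 kg/m³.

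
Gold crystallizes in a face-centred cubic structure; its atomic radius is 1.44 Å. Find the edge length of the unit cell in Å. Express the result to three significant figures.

4.07 Å

In an FCC lattice, atoms touch along the face diagonal, so √2·a = 4r.
a = 4r/√2 = 4 × 1.44 / 1.4142 = 4.07 Å.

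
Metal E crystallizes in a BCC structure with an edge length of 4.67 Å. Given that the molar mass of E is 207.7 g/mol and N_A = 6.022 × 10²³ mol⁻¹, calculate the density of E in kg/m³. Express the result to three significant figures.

6770 kg/m³

A BCC unit cell contains Z = 2 atoms.
Cell volume: a³ = (4.67 Å)³ = (4.670 × 10^-8 cm)³ = 1.018 × 10^-22 cm³.
ρ = Z·M/(N_A·a³) = 2 × 207.7 / (6.022 × 10²³ × 1.018 × 10^-22) = 6.773 g/cm³ = 6770 kg/m³.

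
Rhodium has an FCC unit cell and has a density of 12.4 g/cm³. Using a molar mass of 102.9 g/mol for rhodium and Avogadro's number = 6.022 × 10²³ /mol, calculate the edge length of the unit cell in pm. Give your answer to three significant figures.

With Z = 4 atoms per FCC cell, a³ = Z·M/(N_A·ρ) = 4 × 102.9 / (6.022 × 10²³ × 12.40 g/cm³) = 5.512 × 10^-23 cm³.
a = (5.512 × 10^-23)^(1/3) = 3.806 × 10^-8 cm = 381 pm.

381 pm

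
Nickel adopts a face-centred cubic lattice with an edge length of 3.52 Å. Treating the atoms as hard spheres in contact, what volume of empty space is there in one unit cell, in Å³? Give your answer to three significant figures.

11.3 Å³

In an FCC lattice atoms touch along the face diagonal, so √2·a = 4r, so r = 0.3536a = 1.245 Å.
V_cell = a³ = 43.61 Å³; V_atoms = 4 × (4/3)πr³ = 32.30 Å³.
Empty space = 43.61 − 32.30 = 11.3 Å³.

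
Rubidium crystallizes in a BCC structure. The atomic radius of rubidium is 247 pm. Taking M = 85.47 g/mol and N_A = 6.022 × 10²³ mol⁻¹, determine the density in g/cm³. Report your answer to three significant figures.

1.53 g/cm³

In a BCC lattice, atoms touch along the body diagonal, so √3·a = 4r, giving a = 570.4 pm = 5.704 × 10^-8 cm.
With Z = 2, ρ = Z·M/(N_A·a³) = 2 × 85.47 / (6.022 × 10²³ × 1.856 × 10^-22) = 1.529 g/cm³.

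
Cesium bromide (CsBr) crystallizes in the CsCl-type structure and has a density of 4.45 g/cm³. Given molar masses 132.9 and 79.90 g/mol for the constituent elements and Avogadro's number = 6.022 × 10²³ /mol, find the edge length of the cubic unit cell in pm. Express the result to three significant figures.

M(CsBr) = 212.8 g/mol; Z = 1 formula unit per cell.
a³ = Z·M/(N_A·ρ) = 1 × 212.8 / (6.022 × 10²³ × 4.45) = 7.941 × 10^-23 cm³, so a = 4.298 × 10^-8 cm = 430 pm.

430 pm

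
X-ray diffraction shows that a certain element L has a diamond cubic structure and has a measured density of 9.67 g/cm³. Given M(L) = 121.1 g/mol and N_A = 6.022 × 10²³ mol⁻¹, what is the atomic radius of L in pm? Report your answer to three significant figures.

119 pm

For a diamond cubic cell (Z = 8), a³ = Z·M/(N_A·ρ) = 8 × 121.1 / (6.022 × 10²³ × 9.670) = 1.664 × 10^-22 cm³, so a = 5.500 × 10^-8 cm = 550.0 pm.
Nearest neighbors lie along the body diagonal with √3·a = 8r, so r = 0.2165 × a = 119 pm.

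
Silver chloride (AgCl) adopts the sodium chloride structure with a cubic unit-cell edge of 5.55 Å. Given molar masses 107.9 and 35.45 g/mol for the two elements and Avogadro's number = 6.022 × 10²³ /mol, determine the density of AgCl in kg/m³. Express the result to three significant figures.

The sodium chloride structure contains Z = 4 formula units per cell; M(AgCl) = 107.9 + 35.45 = 143.35 g/mol.
a³ = (5.550 × 10^-8 cm)³ = 1.710 × 10^-22 cm³.
ρ = 4 × 143.35 / (6.022 × 10²³ × 1.710 × 10^-22) = 5.570 g/cm³ = 5570 kg/m³.

5570 kg/m³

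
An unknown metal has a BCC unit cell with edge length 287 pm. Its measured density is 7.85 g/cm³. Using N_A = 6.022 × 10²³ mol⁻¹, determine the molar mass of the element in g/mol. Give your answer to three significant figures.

A BCC cell has Z = 2 atoms; a = 2.870 × 10^-8 cm.
M = ρ·N_A·a³/Z = 7.85 × 6.022 × 10²³ × 2.364 × 10^-23 / 2 = 55.9 g/mol.

55.9 g/mol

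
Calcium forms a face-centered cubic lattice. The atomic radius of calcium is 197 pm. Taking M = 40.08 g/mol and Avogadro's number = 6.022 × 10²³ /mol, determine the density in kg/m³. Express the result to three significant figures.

1540 kg/m³

In an FCC lattice, atoms touch along the face diagonal, so √2·a = 4r, giving a = 557.2 pm = 5.572 × 10^-8 cm.
With Z = 4, ρ = Z·M/(N_A·a³) = 4 × 40.08 / (6.022 × 10²³ × 1.730 × 10^-22) = 1.539 g/cm³ = 1540 kg/m³.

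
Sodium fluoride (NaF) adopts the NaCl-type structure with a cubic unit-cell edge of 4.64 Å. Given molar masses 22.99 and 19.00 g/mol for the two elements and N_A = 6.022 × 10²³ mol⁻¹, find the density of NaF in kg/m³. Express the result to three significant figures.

2790 kg/m³

The NaCl-type structure contains Z = 4 formula units per cell; M(NaF) = 22.99 + 19.00 = 41.99 g/mol.
a³ = (4.640 × 10^-8 cm)³ = 9.990 × 10^-23 cm³.
ρ = 4 × 41.99 / (6.022 × 10²³ × 9.990 × 10^-23) = 2.792 g/cm³ = 2790 kg/m³.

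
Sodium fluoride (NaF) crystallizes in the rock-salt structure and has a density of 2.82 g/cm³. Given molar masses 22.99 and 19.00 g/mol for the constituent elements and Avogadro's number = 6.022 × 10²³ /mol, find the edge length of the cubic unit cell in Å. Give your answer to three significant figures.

M(NaF) = 41.99 g/mol; Z = 4 formula units per cell.
a³ = Z·M/(N_A·ρ) = 4 × 41.99 / (6.022 × 10²³ × 2.82) = 9.890 × 10^-23 cm³, so a = 4.625 × 10^-8 cm = 4.62 Å.

4.62 Å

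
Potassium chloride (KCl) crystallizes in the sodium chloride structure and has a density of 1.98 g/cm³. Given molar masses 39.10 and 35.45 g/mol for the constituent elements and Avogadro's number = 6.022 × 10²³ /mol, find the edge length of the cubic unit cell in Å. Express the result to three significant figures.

6.30 Å

M(KCl) = 74.55 g/mol; Z = 4 formula units per cell.
a³ = Z·M/(N_A·ρ) = 4 × 74.55 / (6.022 × 10²³ × 1.98) = 2.501 × 10^-22 cm³, so a = 6.300 × 10^-8 cm = 6.30 Å.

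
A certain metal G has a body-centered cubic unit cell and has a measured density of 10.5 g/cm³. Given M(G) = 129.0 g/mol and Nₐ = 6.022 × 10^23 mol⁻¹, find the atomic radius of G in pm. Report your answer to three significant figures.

For a BCC cell (Z = 2), a³ = Z·M/(N_A·ρ) = 2 × 129.0 / (6.022 × 10²³ × 10.50) = 4.080 × 10^-23 cm³, so a = 3.443 × 10^-8 cm = 344.3 pm.
Atoms touch along the body diagonal, so √3·a = 4r, so r = 0.4330 × a = 149 pm.

149 pm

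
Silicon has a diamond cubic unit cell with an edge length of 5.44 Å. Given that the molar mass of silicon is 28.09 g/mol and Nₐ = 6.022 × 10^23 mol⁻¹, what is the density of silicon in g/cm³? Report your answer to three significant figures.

2.32 g/cm³

A diamond cubic unit cell contains Z = 8 atoms.
Cell volume: a³ = (5.44 Å)³ = (5.440 × 10^-8 cm)³ = 1.610 × 10^-22 cm³.
ρ = Z·M/(N_A·a³) = 8 × 28.09 / (6.022 × 10²³ × 1.610 × 10^-22) = 2.318 g/cm³.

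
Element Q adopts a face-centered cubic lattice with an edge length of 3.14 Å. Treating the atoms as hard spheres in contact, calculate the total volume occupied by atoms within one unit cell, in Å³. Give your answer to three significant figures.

In an FCC lattice atoms touch along the face diagonal, so √2·a = 4r, so r = 0.3536a = 1.110 Å.
V_atoms = Z × (4/3)πr³ = 4 × (4/3)π × (1.110)³ = 22.9 Å³.

22.9 Å³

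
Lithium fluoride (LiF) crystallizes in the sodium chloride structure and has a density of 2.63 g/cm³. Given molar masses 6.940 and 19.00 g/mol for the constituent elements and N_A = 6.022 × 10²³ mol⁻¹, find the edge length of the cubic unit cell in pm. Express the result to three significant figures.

403 pm

M(LiF) = 25.94 g/mol; Z = 4 formula units per cell.
a³ = Z·M/(N_A·ρ) = 4 × 25.94 / (6.022 × 10²³ × 2.63) = 6.551 × 10^-23 cm³, so a = 4.031 × 10^-8 cm = 403 pm.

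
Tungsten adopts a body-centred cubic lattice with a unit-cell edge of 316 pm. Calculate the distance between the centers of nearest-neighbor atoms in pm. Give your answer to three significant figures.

274 pm

In a BCC structure, atoms touch along the body diagonal, so √3·a = 4r; the nearest-neighbor distance equals 2r = 0.8660·a.
d = 0.8660 × 316 = 274 pm.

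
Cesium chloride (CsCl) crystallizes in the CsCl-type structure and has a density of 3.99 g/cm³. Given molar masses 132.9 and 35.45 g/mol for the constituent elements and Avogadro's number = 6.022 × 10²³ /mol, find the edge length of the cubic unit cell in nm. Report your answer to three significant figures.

M(CsCl) = 168.35 g/mol; Z = 1 formula unit per cell.
a³ = Z·M/(N_A·ρ) = 1 × 168.35 / (6.022 × 10²³ × 3.99) = 7.006 × 10^-23 cm³, so a = 4.123 × 10^-8 cm = 0.412 nm.

0.412 nm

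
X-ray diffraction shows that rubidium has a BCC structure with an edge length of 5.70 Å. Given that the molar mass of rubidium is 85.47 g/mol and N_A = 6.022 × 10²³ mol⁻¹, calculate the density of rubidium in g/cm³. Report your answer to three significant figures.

A BCC unit cell contains Z = 2 atoms.
Cell volume: a³ = (5.70 Å)³ = (5.700 × 10^-8 cm)³ = 1.852 × 10^-22 cm³.
ρ = Z·M/(N_A·a³) = 2 × 85.47 / (6.022 × 10²³ × 1.852 × 10^-22) = 1.533 g/cm³.

1.53 g/cm³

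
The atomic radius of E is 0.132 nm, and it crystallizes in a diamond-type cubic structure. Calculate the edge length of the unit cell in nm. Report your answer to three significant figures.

0.610 nm

In a diamond cubic lattice, nearest neighbors lie along the body diagonal with √3·a = 8r.
a = 8r/√3 = 8 × 0.132 / 1.7321 = 0.610 nm.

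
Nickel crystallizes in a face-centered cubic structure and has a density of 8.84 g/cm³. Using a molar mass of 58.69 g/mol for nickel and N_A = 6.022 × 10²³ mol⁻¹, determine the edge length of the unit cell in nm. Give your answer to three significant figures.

0.353 nm

With Z = 4 atoms per FCC cell, a³ = Z·M/(N_A·ρ) = 4 × 58.69 / (6.022 × 10²³ × 8.840 g/cm³) = 4.410 × 10^-23 cm³.
a = (4.410 × 10^-23)^(1/3) = 3.533 × 10^-8 cm = 0.353 nm.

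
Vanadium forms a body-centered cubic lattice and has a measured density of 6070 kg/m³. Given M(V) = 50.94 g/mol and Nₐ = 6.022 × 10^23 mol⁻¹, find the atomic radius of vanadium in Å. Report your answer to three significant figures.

1.31 Å

For a BCC cell (Z = 2), a³ = Z·M/(N_A·ρ) = 2 × 50.94 / (6.022 × 10²³ × 6.070) = 2.787 × 10^-23 cm³, so a = 3.032 × 10^-8 cm = 3.032 Å.
Atoms touch along the body diagonal, so √3·a = 4r, so r = 0.4330 × a = 1.31 Å.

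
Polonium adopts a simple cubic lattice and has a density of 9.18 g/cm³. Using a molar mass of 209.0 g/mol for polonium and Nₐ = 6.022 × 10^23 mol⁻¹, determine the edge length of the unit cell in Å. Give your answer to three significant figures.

3.36 Å

With Z = 1 atom per simple cubic cell, a³ = Z·M/(N_A·ρ) = 1 × 209.0 / (6.022 × 10²³ × 9.180 g/cm³) = 3.781 × 10^-23 cm³.
a = (3.781 × 10^-23)^(1/3) = 3.356 × 10^-8 cm = 3.36 Å.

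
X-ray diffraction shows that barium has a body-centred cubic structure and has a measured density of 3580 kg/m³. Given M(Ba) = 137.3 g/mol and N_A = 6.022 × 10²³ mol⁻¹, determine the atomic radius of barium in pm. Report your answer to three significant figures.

For a BCC cell (Z = 2), a³ = Z·M/(N_A·ρ) = 2 × 137.3 / (6.022 × 10²³ × 3.580) = 1.274 × 10^-22 cm³, so a = 5.031 × 10^-8 cm = 503.1 pm.
Atoms touch along the body diagonal, so √3·a = 4r, so r = 0.4330 × a = 218 pm.

218 pm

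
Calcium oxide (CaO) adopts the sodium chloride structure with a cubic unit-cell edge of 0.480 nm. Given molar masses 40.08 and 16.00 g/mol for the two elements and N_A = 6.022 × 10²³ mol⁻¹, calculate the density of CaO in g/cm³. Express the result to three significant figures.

3.37 g/cm³

The sodium chloride structure contains Z = 4 formula units per cell; M(CaO) = 40.08 + 16.00 = 56.08 g/mol.
a³ = (4.800 × 10^-8 cm)³ = 1.106 × 10^-22 cm³.
ρ = 4 × 56.08 / (6.022 × 10²³ × 1.106 × 10^-22) = 3.368 g/cm³.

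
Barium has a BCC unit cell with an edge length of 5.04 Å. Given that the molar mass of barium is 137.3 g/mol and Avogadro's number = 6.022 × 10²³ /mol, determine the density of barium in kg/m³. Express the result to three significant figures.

A BCC unit cell contains Z = 2 atoms.
Cell volume: a³ = (5.04 Å)³ = (5.040 × 10^-8 cm)³ = 1.280 × 10^-22 cm³.
ρ = Z·M/(N_A·a³) = 2 × 137.3 / (6.022 × 10²³ × 1.280 × 10^-22) = 3.562 g/cm³ = 3560 kg/m³.

3560 kg/m³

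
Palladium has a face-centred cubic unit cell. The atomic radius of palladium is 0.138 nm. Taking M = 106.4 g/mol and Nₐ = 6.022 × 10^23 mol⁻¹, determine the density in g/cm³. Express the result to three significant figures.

11.9 g/cm³

In an FCC lattice, atoms touch along the face diagonal, so √2·a = 4r, giving a = 0.3903 nm = 3.903 × 10^-8 cm.
With Z = 4, ρ = Z·M/(N_A·a³) = 4 × 106.4 / (6.022 × 10²³ × 5.947 × 10^-23) = 11.88 g/cm³.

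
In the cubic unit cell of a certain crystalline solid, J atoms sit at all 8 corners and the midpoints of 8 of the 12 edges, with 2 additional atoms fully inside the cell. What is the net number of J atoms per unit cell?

5

Corner atoms are shared by 8 cells (1/8 each), edge atoms by 4 (1/4 each), interior atoms are unshared.
Net atoms = 8 × 1/8 + 8 × 1/4 + 2 = 1 + 2 + 2 = 5.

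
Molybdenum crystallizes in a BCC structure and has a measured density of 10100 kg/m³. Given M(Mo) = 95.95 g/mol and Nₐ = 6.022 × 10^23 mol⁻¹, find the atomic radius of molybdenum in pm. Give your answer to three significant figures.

137 pm

For a BCC cell (Z = 2), a³ = Z·M/(N_A·ρ) = 2 × 95.95 / (6.022 × 10²³ × 10.10) = 3.155 × 10^-23 cm³, so a = 3.160 × 10^-8 cm = 316.0 pm.
Atoms touch along the body diagonal, so √3·a = 4r, so r = 0.4330 × a = 137 pm.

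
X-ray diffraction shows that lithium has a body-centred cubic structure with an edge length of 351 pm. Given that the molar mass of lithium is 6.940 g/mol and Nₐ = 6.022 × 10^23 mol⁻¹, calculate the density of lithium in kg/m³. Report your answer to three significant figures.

A BCC unit cell contains Z = 2 atoms.
Cell volume: a³ = (351 pm)³ = (3.510 × 10^-8 cm)³ = 4.324 × 10^-23 cm³.
ρ = Z·M/(N_A·a³) = 2 × 6.940 / (6.022 × 10²³ × 4.324 × 10^-23) = 0.5330 g/cm³ = 533 kg/m³.

533 kg/m³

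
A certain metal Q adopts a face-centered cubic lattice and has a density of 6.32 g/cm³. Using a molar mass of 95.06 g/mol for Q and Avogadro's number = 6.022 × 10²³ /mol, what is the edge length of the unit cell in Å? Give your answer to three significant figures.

4.64 Å

With Z = 4 atoms per FCC cell, a³ = Z·M/(N_A·ρ) = 4 × 95.06 / (6.022 × 10²³ × 6.320 g/cm³) = 9.991 × 10^-23 cm³.
a = (9.991 × 10^-23)^(1/3) = 4.640 × 10^-8 cm = 4.64 Å.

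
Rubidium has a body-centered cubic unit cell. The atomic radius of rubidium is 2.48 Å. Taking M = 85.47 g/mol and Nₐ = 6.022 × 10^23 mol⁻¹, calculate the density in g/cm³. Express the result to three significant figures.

In a BCC lattice, atoms touch along the body diagonal, so √3·a = 4r, giving a = 5.727 Å = 5.727 × 10^-8 cm.
With Z = 2, ρ = Z·M/(N_A·a³) = 2 × 85.47 / (6.022 × 10²³ × 1.879 × 10^-22) = 1.511 g/cm³.

1.51 g/cm³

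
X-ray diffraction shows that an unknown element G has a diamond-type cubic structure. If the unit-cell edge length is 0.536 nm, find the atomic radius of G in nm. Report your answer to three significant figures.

In a diamond cubic lattice, nearest neighbors lie along the body diagonal with √3·a = 8r.
r = √3·a/8 = 1.7321 × 0.536 / 8 = 0.116 nm.

0.116 nm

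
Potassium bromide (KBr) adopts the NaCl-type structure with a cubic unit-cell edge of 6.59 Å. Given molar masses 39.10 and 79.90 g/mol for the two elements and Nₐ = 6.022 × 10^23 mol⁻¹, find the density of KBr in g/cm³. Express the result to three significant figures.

2.76 g/cm³

The NaCl-type structure contains Z = 4 formula units per cell; M(KBr) = 39.10 + 79.90 = 119.0 g/mol.
a³ = (6.590 × 10^-8 cm)³ = 2.862 × 10^-22 cm³.
ρ = 4 × 119.0 / (6.022 × 10²³ × 2.862 × 10^-22) = 2.762 g/cm³.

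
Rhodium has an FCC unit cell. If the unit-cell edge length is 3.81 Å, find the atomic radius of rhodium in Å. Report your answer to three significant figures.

In an FCC lattice, atoms touch along the face diagonal, so √2·a = 4r.
r = √2·a/4 = 1.4142 × 3.81 / 4 = 1.35 Å.

1.35 Å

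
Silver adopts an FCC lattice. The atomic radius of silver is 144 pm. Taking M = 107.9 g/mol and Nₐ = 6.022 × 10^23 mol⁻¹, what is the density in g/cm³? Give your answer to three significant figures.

10.6 g/cm³

In an FCC lattice, atoms touch along the face diagonal, so √2·a = 4r, giving a = 407.3 pm = 4.073 × 10^-8 cm.
With Z = 4, ρ = Z·M/(N_A·a³) = 4 × 107.9 / (6.022 × 10²³ × 6.757 × 10^-23) = 10.61 g/cm³.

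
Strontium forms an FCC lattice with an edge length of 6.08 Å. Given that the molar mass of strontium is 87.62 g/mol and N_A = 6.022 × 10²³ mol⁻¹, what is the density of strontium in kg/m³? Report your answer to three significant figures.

2590 kg/m³

An FCC unit cell contains Z = 4 atoms.
Cell volume: a³ = (6.08 Å)³ = (6.080 × 10^-8 cm)³ = 2.248 × 10^-22 cm³.
ρ = Z·M/(N_A·a³) = 4 × 87.62 / (6.022 × 10²³ × 2.248 × 10^-22) = 2.589 g/cm³ = 2590 kg/m³.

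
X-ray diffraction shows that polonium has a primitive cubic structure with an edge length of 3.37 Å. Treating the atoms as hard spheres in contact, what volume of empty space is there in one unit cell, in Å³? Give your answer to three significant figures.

18.2 Å³

In a simple cubic lattice atoms touch along the cell edge, so a = 2r, so r = 0.5000a = 1.685 Å.
V_cell = a³ = 38.27 Å³; V_atoms = 1 × (4/3)πr³ = 20.04 Å³.
Empty space = 38.27 − 20.04 = 18.2 Å³.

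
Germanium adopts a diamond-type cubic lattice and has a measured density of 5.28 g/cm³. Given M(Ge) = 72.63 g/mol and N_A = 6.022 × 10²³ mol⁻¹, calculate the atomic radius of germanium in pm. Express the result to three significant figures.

For a diamond cubic cell (Z = 8), a³ = Z·M/(N_A·ρ) = 8 × 72.63 / (6.022 × 10²³ × 5.280) = 1.827 × 10^-22 cm³, so a = 5.675 × 10^-8 cm = 567.5 pm.
Nearest neighbors lie along the body diagonal with √3·a = 8r, so r = 0.2165 × a = 123 pm.

123 pm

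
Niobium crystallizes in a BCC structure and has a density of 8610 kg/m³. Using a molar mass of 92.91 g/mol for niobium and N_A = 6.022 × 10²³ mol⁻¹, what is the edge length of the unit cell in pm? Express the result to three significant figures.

330 pm

With Z = 2 atoms per BCC cell, a³ = Z·M/(N_A·ρ) = 2 × 92.91 / (6.022 × 10²³ × 8.610 g/cm³) = 3.584 × 10^-23 cm³.
a = (3.584 × 10^-23)^(1/3) = 3.297 × 10^-8 cm = 330 pm.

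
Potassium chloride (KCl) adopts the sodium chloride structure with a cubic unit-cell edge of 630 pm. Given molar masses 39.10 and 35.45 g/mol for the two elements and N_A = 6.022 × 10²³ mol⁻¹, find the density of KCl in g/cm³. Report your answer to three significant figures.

1.98 g/cm³

The sodium chloride structure contains Z = 4 formula units per cell; M(KCl) = 39.10 + 35.45 = 74.55 g/mol.
a³ = (6.300 × 10^-8 cm)³ = 2.500 × 10^-22 cm³.
ρ = 4 × 74.55 / (6.022 × 10²³ × 2.500 × 10^-22) = 1.980 g/cm³.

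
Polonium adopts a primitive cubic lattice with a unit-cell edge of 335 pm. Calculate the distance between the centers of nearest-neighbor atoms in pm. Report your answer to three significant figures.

In a simple cubic structure, atoms touch along the cell edge, so a = 2r; the nearest-neighbor distance equals 2r = 1.000·a.
d = 1.000 × 335 = 335 pm.

335 pm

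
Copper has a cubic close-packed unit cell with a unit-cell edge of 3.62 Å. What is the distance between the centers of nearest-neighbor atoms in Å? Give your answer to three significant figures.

2.56 Å

In an FCC structure, atoms touch along the face diagonal, so √2·a = 4r; the nearest-neighbor distance equals 2r = 0.7071·a.
d = 0.7071 × 3.62 = 2.56 Å.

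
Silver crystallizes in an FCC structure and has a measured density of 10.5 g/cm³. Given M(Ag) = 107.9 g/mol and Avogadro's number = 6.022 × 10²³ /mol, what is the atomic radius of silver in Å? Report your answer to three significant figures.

For an FCC cell (Z = 4), a³ = Z·M/(N_A·ρ) = 4 × 107.9 / (6.022 × 10²³ × 10.50) = 6.826 × 10^-23 cm³, so a = 4.087 × 10^-8 cm = 4.087 Å.
Atoms touch along the face diagonal, so √2·a = 4r, so r = 0.3536 × a = 1.44 Å.

1.44 Å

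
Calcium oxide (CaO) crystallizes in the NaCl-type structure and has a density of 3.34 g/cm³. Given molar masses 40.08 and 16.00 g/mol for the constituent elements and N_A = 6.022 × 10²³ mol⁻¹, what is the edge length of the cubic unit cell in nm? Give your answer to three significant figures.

0.481 nm

M(CaO) = 56.08 g/mol; Z = 4 formula units per cell.
a³ = Z·M/(N_A·ρ) = 4 × 56.08 / (6.022 × 10²³ × 3.34) = 1.115 × 10^-22 cm³, so a = 4.813 × 10^-8 cm = 0.481 nm.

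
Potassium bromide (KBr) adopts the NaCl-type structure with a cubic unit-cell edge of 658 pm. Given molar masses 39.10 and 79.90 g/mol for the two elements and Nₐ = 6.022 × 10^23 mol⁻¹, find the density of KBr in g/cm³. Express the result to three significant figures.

The NaCl-type structure contains Z = 4 formula units per cell; M(KBr) = 39.10 + 79.90 = 119.0 g/mol.
a³ = (6.580 × 10^-8 cm)³ = 2.849 × 10^-22 cm³.
ρ = 4 × 119.0 / (6.022 × 10²³ × 2.849 × 10^-22) = 2.775 g/cm³.

2.77 g/cm³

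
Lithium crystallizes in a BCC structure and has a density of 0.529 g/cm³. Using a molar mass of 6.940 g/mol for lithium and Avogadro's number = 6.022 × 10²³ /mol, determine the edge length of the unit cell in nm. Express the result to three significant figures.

0.352 nm

With Z = 2 atoms per BCC cell, a³ = Z·M/(N_A·ρ) = 2 × 6.940 / (6.022 × 10²³ × 0.5290 g/cm³) = 4.357 × 10^-23 cm³.
a = (4.357 × 10^-23)^(1/3) = 3.519 × 10^-8 cm = 0.352 nm.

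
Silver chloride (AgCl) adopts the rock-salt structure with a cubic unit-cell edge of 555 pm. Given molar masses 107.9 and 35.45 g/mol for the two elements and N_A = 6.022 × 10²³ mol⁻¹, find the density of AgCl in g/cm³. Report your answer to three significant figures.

The rock-salt structure contains Z = 4 formula units per cell; M(AgCl) = 107.9 + 35.45 = 143.35 g/mol.
a³ = (5.550 × 10^-8 cm)³ = 1.710 × 10^-22 cm³.
ρ = 4 × 143.35 / (6.022 × 10²³ × 1.710 × 10^-22) = 5.570 g/cm³.

5.57 g/cm³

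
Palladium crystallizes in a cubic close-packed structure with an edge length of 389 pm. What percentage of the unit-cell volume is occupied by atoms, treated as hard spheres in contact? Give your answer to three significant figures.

74.0%

In an FCC lattice atoms touch along the face diagonal, so √2·a = 4r, so r = 0.3536a = 137.5 pm.
Packing fraction = Z·(4/3)πr³ / a³ = 4 × (4/3)π × (137.5)³ / (389)³ = 0.7405 = 74.0%.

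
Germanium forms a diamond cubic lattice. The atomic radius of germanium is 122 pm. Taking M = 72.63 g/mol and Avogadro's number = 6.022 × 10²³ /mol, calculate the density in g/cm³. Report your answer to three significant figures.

In a diamond cubic lattice, nearest neighbors lie along the body diagonal with √3·a = 8r, giving a = 563.5 pm = 5.635 × 10^-8 cm.
With Z = 8, ρ = Z·M/(N_A·a³) = 8 × 72.63 / (6.022 × 10²³ × 1.789 × 10^-22) = 5.393 g/cm³.

5.39 g/cm³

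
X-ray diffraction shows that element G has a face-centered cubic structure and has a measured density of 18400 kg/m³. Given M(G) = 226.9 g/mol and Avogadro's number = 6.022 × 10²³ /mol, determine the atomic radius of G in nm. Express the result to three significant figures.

For an FCC cell (Z = 4), a³ = Z·M/(N_A·ρ) = 4 × 226.9 / (6.022 × 10²³ × 18.40) = 8.191 × 10^-23 cm³, so a = 4.343 × 10^-8 cm = 0.4343 nm.
Atoms touch along the face diagonal, so √2·a = 4r, so r = 0.3536 × a = 0.154 nm.

0.154 nm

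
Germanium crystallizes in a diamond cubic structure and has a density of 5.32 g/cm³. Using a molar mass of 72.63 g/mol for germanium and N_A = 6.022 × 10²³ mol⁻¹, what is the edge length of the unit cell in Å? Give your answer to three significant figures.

With Z = 8 atoms per diamond cubic cell, a³ = Z·M/(N_A·ρ) = 8 × 72.63 / (6.022 × 10²³ × 5.320 g/cm³) = 1.814 × 10^-22 cm³.
a = (1.814 × 10^-22)^(1/3) = 5.660 × 10^-8 cm = 5.66 Å.

5.66 Å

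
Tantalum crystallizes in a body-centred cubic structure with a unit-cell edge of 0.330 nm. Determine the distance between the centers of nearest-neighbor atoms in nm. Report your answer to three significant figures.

0.286 nm

In a BCC structure, atoms touch along the body diagonal, so √3·a = 4r; the nearest-neighbor distance equals 2r = 0.8660·a.
d = 0.8660 × 0.330 = 0.286 nm.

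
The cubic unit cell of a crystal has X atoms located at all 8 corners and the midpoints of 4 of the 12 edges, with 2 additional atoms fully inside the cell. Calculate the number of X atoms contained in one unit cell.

Corner atoms are shared by 8 cells (1/8 each), edge atoms by 4 (1/4 each), interior atoms are unshared.
Net atoms = 8 × 1/8 + 4 × 1/4 + 2 = 1 + 1 + 2 = 4.

4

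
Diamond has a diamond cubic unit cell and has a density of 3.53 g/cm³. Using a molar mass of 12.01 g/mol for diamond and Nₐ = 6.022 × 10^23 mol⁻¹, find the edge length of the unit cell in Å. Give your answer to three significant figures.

3.56 Å

With Z = 8 atoms per diamond cubic cell, a³ = Z·M/(N_A·ρ) = 8 × 12.01 / (6.022 × 10²³ × 3.530 g/cm³) = 4.520 × 10^-23 cm³.
a = (4.520 × 10^-23)^(1/3) = 3.562 × 10^-8 cm = 3.56 Å.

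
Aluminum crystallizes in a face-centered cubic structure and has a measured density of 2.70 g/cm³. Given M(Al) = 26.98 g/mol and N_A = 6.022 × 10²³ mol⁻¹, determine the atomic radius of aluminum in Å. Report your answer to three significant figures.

For an FCC cell (Z = 4), a³ = Z·M/(N_A·ρ) = 4 × 26.98 / (6.022 × 10²³ × 2.700) = 6.637 × 10^-23 cm³, so a = 4.049 × 10^-8 cm = 4.049 Å.
Atoms touch along the face diagonal, so √2·a = 4r, so r = 0.3536 × a = 1.43 Å.

1.43 Å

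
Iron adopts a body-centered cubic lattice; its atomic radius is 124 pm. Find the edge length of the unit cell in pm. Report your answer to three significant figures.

286 pm

In a BCC lattice, atoms touch along the body diagonal, so √3·a = 4r.
a = 4r/√3 = 4 × 124 / 1.7321 = 286 pm.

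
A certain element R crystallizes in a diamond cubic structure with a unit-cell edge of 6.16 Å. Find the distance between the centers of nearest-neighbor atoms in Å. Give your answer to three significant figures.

2.67 Å

In a diamond cubic structure, nearest neighbors lie along the body diagonal with √3·a = 8r; the nearest-neighbor distance equals 2r = 0.4330·a.
d = 0.4330 × 6.16 = 2.67 Å.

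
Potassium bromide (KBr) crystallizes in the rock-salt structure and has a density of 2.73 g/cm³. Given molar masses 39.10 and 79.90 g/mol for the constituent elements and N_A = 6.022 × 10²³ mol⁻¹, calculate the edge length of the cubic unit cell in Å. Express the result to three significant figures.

6.62 Å

M(KBr) = 119.0 g/mol; Z = 4 formula units per cell.
a³ = Z·M/(N_A·ρ) = 4 × 119.0 / (6.022 × 10²³ × 2.73) = 2.895 × 10^-22 cm³, so a = 6.616 × 10^-8 cm = 6.62 Å.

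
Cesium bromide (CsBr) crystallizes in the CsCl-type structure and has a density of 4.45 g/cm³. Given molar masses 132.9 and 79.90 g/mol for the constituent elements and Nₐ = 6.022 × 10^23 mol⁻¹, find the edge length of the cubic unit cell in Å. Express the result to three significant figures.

4.30 Å

M(CsBr) = 212.8 g/mol; Z = 1 formula unit per cell.
a³ = Z·M/(N_A·ρ) = 1 × 212.8 / (6.022 × 10²³ × 4.45) = 7.941 × 10^-23 cm³, so a = 4.298 × 10^-8 cm = 4.30 Å.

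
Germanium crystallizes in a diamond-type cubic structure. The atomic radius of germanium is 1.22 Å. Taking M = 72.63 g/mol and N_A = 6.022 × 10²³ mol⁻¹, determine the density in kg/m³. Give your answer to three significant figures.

In a diamond cubic lattice, nearest neighbors lie along the body diagonal with √3·a = 8r, giving a = 5.635 Å = 5.635 × 10^-8 cm.
With Z = 8, ρ = Z·M/(N_A·a³) = 8 × 72.63 / (6.022 × 10²³ × 1.789 × 10^-22) = 5.393 g/cm³ = 5390 kg/m³.

5390 kg/m³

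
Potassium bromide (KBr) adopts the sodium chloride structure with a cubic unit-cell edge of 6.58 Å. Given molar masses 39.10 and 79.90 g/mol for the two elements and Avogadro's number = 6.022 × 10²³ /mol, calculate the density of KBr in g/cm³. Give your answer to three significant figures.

The sodium chloride structure contains Z = 4 formula units per cell; M(KBr) = 39.10 + 79.90 = 119.0 g/mol.
a³ = (6.580 × 10^-8 cm)³ = 2.849 × 10^-22 cm³.
ρ = 4 × 119.0 / (6.022 × 10²³ × 2.849 × 10^-22) = 2.775 g/cm³.

2.77 g/cm³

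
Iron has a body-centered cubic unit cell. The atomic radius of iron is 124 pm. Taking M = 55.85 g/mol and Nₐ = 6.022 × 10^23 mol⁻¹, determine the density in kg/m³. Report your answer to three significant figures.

In a BCC lattice, atoms touch along the body diagonal, so √3·a = 4r, giving a = 286.4 pm = 2.864 × 10^-8 cm.
With Z = 2, ρ = Z·M/(N_A·a³) = 2 × 55.85 / (6.022 × 10²³ × 2.348 × 10^-23) = 7.899 g/cm³ = 7900 kg/m³.

7900 kg/m³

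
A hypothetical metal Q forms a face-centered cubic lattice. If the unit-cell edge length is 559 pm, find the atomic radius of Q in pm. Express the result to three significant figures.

198 pm

In an FCC lattice, atoms touch along the face diagonal, so √2·a = 4r.
r = √2·a/4 = 1.4142 × 559 / 4 = 198 pm.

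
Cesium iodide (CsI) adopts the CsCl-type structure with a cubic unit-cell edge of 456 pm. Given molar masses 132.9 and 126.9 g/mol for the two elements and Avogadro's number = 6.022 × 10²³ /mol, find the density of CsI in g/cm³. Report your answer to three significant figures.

4.55 g/cm³

The CsCl-type structure contains Z = 1 formula unit per cell; M(CsI) = 132.9 + 126.9 = 259.8 g/mol.
a³ = (4.560 × 10^-8 cm)³ = 9.482 × 10^-23 cm³.
ρ = 1 × 259.8 / (6.022 × 10²³ × 9.482 × 10^-23) = 4.550 g/cm³.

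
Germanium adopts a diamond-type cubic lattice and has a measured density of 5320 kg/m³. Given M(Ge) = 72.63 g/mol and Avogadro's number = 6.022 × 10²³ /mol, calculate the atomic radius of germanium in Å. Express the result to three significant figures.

1.23 Å

For a diamond cubic cell (Z = 8), a³ = Z·M/(N_A·ρ) = 8 × 72.63 / (6.022 × 10²³ × 5.320) = 1.814 × 10^-22 cm³, so a = 5.660 × 10^-8 cm = 5.660 Å.
Nearest neighbors lie along the body diagonal with √3·a = 8r, so r = 0.2165 × a = 1.23 Å.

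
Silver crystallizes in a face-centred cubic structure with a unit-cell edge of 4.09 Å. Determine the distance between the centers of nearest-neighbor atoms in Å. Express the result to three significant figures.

2.89 Å

In an FCC structure, atoms touch along the face diagonal, so √2·a = 4r; the nearest-neighbor distance equals 2r = 0.7071·a.
d = 0.7071 × 4.09 = 2.89 Å.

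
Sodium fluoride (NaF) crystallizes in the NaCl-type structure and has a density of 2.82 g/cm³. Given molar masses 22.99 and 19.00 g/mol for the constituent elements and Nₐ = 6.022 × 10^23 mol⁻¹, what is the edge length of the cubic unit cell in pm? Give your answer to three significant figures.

M(NaF) = 41.99 g/mol; Z = 4 formula units per cell.
a³ = Z·M/(N_A·ρ) = 4 × 41.99 / (6.022 × 10²³ × 2.82) = 9.890 × 10^-23 cm³, so a = 4.625 × 10^-8 cm = 462 pm.

462 pm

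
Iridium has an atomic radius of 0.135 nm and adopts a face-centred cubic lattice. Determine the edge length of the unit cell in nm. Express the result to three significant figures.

0.382 nm

In an FCC lattice, atoms touch along the face diagonal, so √2·a = 4r.
a = 4r/√2 = 4 × 0.135 / 1.4142 = 0.382 nm.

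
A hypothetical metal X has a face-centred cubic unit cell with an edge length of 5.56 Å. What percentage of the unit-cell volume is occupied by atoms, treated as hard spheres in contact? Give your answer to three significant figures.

74.0%

In an FCC lattice atoms touch along the face diagonal, so √2·a = 4r, so r = 0.3536a = 1.966 Å.
Packing fraction = Z·(4/3)πr³ / a³ = 4 × (4/3)π × (1.966)³ / (5.56)³ = 0.7405 = 74.0%.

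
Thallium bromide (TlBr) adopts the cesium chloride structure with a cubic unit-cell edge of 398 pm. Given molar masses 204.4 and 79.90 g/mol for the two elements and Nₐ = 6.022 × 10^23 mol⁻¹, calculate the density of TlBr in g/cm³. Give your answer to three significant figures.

The cesium chloride structure contains Z = 1 formula unit per cell; M(TlBr) = 204.4 + 79.90 = 284.3 g/mol.
a³ = (3.980 × 10^-8 cm)³ = 6.304 × 10^-23 cm³.
ρ = 1 × 284.3 / (6.022 × 10²³ × 6.304 × 10^-23) = 7.488 g/cm³.

7.49 g/cm³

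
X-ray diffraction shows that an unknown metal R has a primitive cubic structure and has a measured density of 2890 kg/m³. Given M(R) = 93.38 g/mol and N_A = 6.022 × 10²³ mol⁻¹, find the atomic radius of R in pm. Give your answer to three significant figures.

For a simple cubic cell (Z = 1), a³ = Z·M/(N_A·ρ) = 1 × 93.38 / (6.022 × 10²³ × 2.890) = 5.366 × 10^-23 cm³, so a = 3.772 × 10^-8 cm = 377.2 pm.
Atoms touch along the cell edge, so a = 2r, so r = 0.5000 × a = 189 pm.

189 pm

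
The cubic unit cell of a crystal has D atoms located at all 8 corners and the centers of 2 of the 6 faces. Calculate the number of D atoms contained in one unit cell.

2

Corner atoms are shared by 8 cells (1/8 each), face atoms by 2 (1/2 each).
Net atoms = 8 × 1/8 + 2 × 1/2 = 1 + 1 = 2.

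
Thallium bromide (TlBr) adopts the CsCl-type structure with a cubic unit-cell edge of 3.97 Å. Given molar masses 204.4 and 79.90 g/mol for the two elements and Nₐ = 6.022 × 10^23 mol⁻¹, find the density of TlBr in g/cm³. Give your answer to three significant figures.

The CsCl-type structure contains Z = 1 formula unit per cell; M(TlBr) = 204.4 + 79.90 = 284.3 g/mol.
a³ = (3.970 × 10^-8 cm)³ = 6.257 × 10^-23 cm³.
ρ = 1 × 284.3 / (6.022 × 10²³ × 6.257 × 10^-23) = 7.545 g/cm³.

7.55 g/cm³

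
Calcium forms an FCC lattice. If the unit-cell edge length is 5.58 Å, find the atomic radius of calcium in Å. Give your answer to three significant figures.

In an FCC lattice, atoms touch along the face diagonal, so √2·a = 4r.
r = √2·a/4 = 1.4142 × 5.58 / 4 = 1.97 Å.

1.97 Å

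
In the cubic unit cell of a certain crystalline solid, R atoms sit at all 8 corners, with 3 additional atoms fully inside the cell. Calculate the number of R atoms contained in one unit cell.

4

Corner atoms are shared by 8 cells (1/8 each), interior atoms are unshared.
Net atoms = 8 × 1/8 + 3 = 1 + 3 = 4.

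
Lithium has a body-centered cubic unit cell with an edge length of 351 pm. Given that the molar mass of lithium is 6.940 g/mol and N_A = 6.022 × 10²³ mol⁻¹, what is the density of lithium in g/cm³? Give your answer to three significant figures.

A BCC unit cell contains Z = 2 atoms.
Cell volume: a³ = (351 pm)³ = (3.510 × 10^-8 cm)³ = 4.324 × 10^-23 cm³.
ρ = Z·M/(N_A·a³) = 2 × 6.940 / (6.022 × 10²³ × 4.324 × 10^-23) = 0.5330 g/cm³.

0.533 g/cm³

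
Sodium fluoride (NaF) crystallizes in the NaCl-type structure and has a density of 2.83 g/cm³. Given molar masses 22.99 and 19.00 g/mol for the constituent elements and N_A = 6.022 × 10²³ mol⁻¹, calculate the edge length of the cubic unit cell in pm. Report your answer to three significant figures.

M(NaF) = 41.99 g/mol; Z = 4 formula units per cell.
a³ = Z·M/(N_A·ρ) = 4 × 41.99 / (6.022 × 10²³ × 2.83) = 9.856 × 10^-23 cm³, so a = 4.619 × 10^-8 cm = 462 pm.

462 pm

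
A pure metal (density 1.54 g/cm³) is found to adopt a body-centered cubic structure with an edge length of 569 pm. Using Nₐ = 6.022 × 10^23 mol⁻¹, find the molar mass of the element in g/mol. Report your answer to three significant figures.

85.4 g/mol

A BCC cell has Z = 2 atoms; a = 5.690 × 10^-8 cm.
M = ρ·N_A·a³/Z = 1.54 × 6.022 × 10²³ × 1.842 × 10^-22 / 2 = 85.4 g/mol.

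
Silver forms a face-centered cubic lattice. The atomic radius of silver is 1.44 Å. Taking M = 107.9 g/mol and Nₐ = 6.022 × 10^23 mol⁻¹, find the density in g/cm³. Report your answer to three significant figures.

In an FCC lattice, atoms touch along the face diagonal, so √2·a = 4r, giving a = 4.073 Å = 4.073 × 10^-8 cm.
With Z = 4, ρ = Z·M/(N_A·a³) = 4 × 107.9 / (6.022 × 10²³ × 6.757 × 10^-23) = 10.61 g/cm³.

10.6 g/cm³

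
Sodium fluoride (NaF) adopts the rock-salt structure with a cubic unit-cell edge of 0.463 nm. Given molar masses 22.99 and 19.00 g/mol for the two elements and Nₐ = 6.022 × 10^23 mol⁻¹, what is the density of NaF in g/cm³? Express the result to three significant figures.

2.81 g/cm³

The rock-salt structure contains Z = 4 formula units per cell; M(NaF) = 22.99 + 19.00 = 41.99 g/mol.
a³ = (4.630 × 10^-8 cm)³ = 9.925 × 10^-23 cm³.
ρ = 4 × 41.99 / (6.022 × 10²³ × 9.925 × 10^-23) = 2.810 g/cm³.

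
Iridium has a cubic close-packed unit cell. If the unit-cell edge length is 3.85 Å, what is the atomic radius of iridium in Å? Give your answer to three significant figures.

1.36 Å

In an FCC lattice, atoms touch along the face diagonal, so √2·a = 4r.
r = √2·a/4 = 1.4142 × 3.85 / 4 = 1.36 Å.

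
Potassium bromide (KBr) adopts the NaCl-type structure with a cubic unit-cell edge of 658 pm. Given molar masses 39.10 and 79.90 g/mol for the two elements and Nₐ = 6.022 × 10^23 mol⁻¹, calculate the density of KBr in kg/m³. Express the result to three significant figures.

The NaCl-type structure contains Z = 4 formula units per cell; M(KBr) = 39.10 + 79.90 = 119.0 g/mol.
a³ = (6.580 × 10^-8 cm)³ = 2.849 × 10^-22 cm³.
ρ = 4 × 119.0 / (6.022 × 10²³ × 2.849 × 10^-22) = 2.775 g/cm³ = 2770 kg/m³.

2770 kg/m³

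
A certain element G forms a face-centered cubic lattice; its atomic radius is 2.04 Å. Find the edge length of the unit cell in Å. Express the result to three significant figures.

In an FCC lattice, atoms touch along the face diagonal, so √2·a = 4r.
a = 4r/√2 = 4 × 2.04 / 1.4142 = 5.77 Å.

5.77 Å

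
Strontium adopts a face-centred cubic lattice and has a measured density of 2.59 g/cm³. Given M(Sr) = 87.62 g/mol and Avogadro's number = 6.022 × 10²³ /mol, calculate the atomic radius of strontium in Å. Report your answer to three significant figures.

For an FCC cell (Z = 4), a³ = Z·M/(N_A·ρ) = 4 × 87.62 / (6.022 × 10²³ × 2.590) = 2.247 × 10^-22 cm³, so a = 6.080 × 10^-8 cm = 6.080 Å.
Atoms touch along the face diagonal, so √2·a = 4r, so r = 0.3536 × a = 2.15 Å.

2.15 Å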